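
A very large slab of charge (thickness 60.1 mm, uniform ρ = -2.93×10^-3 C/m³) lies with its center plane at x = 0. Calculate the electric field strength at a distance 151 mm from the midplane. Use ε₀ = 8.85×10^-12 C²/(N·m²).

9.95×10^6 V/m

The point |x| = 151 mm lies outside the slab (half-thickness 0.03005 m). A symmetric pillbox spanning the full slab encloses Q_enc = ρ·d·A.
Flux = 2EA ⇒ E = |ρ|d/(2ε₀), independent of distance outside.
E = (2.93×10^-3)(0.0601)/(2·8.85×10^-12) = 9.95×10^6 N/C.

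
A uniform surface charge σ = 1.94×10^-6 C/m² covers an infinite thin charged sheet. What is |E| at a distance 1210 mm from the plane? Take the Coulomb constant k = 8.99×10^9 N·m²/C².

Choose a cylindrical pillbox piercing the sheet, end faces (area A) parallel to it.
Flux Φ = 2EA and Q_enc = σA, so 2EA = σA/ε₀ ⇒ E = |σ|/(2ε₀), independent of distance.
E = 2πk|σ| = 2π(8.99×10^9)(1.94×10^-6) = 1.10×10^5 N/C.

1.10×10^5 N/C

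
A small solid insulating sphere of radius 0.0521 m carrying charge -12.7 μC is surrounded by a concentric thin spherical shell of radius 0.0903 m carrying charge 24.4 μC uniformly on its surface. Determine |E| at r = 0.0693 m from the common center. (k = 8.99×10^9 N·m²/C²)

Use a concentric Gaussian sphere at r = 0.0693 m (between the bodies, 0.0521 m < r < 0.0903 m).
Only the inner charge is enclosed; the outer shell contributes nothing inside itself. Q_enc = -12.7 μC = -1.27×10^-5 C.
By Gauss's law, ∮E·dA = E·4πr² = Q_enc/ε₀.
E = k|Q_enc|/r² = (8.99×10^9)(1.27×10^-5)/(0.0693)² = 2.38×10^7 N/C.

|E| ≈ 2.38e7 N/C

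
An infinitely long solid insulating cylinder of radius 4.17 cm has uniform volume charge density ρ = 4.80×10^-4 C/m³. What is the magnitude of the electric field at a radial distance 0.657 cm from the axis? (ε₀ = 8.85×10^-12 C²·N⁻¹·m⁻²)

|E| ≈ 1.78×10^5 N/C

Coaxial Gaussian cylinder, radius r = 0.657 cm, length L (r < R).
Enclosed charge per unit length: λ_enc = ρ·πr² = (4.80×10^-4)π(0.00657)² = 6.509×10^-8 C/m.
By Gauss's law (flux through the curved wall only), E·2πrL = λ_enc L/ε₀.
E = |λ_enc|/(2πε₀r) = (6.509×10^-8)/(2π·8.85×10^-12·0.00657) = 1.78e5 N/C.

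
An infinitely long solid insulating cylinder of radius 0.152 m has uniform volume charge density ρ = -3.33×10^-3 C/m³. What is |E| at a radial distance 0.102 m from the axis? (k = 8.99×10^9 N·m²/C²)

|E| ≈ 1.92×10^7 V/m

Coaxial Gaussian cylinder, radius r = 0.102 m, length L (r < R).
Charge inside radius r per length L is ρ·πr²·L, so λ_enc = ρπr² = -1.088e-4 C/m.
Gauss's law: E·2πrL = λ_enc L/ε₀.
E = 2k|λ_enc|/r = 2(8.99×10^9)(1.088e-4)/(0.102) = 1.92e7 N/C.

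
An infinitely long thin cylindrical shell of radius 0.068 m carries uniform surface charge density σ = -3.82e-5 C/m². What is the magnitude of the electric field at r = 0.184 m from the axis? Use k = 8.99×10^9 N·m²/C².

Take a coaxial cylindrical Gaussian surface of radius r = 0.184 m and length L (r > 0.068 m).
The whole shell is enclosed: λ_enc = σ·2πR = (-3.82×10^-5)·2π·(0.068) = -1.632e-5 C/m.
By Gauss's law (flux through the curved wall only), E·2πrL = λ_enc L/ε₀.
E = 2k|λ_enc|/r = 2(8.99×10^9)(1.632×10^-5)/(0.184) = 1.59×10^6 N/C.

E = 1.59×10^6 V/m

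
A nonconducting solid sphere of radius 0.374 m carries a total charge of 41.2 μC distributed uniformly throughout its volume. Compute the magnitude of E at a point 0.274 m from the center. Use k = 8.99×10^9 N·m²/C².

E ≈ 1.94×10^6 V/m

Symmetry ⇒ E = E(r) r̂. Gaussian sphere of radius r = 0.274 m (r < R).
For a uniform sphere the enclosed fraction is (r/R)³, so Q_enc = (41.2 μC)(0.274/0.374)³ = 1.62×10^-5 C.
Applying ∮E·dA = Q_enc/ε₀ with Φ = E(4πr²):
E = k|Q_enc|/r² = (8.99×10^9)(1.62×10^-5)/(0.274)² = 1.94×10^6 N/C.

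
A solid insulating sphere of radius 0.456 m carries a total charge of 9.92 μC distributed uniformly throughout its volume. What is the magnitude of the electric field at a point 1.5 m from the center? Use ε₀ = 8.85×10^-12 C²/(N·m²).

By spherical symmetry E is radial; choose a Gaussian sphere of radius r = 1.5 m (r > R, so the entire charge is enclosed).
Q_enc = 9.92 μC = 9.92×10^-6 C.
Gauss's law: E·4πr² = Q_enc/ε₀.
E = |Q_enc|/(4πε₀r²) = (9.92e-6)/(4π·8.85×10^-12·(1.5)²) = 3.96×10^4 N/C.

E = 3.96×10^4 N/C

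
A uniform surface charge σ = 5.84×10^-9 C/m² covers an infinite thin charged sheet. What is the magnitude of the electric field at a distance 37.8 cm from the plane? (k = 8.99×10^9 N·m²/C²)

330 N/C

The symmetry is planar: E is normal to the sheet and the same magnitude on both sides. Take a pillbox straddling the sheet with end-cap area A.
Flux Φ = 2EA and Q_enc = σA, so 2EA = σA/ε₀ ⇒ E = |σ|/(2ε₀), independent of distance.
E = 2πk|σ| = 2π(8.99×10^9)(5.84e-9) = 330 N/C.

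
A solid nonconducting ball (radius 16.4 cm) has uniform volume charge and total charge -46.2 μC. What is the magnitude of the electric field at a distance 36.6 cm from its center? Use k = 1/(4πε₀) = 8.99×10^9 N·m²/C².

Symmetry ⇒ E = E(r) r̂. Gaussian sphere of radius r = 36.6 cm (r > R, so the entire charge is enclosed).
Q_enc = -46.2 μC = -4.62×10^-5 C.
Applying ∮E·dA = Q_enc/ε₀ with Φ = E(4πr²):
E = k|Q_enc|/r² = (8.99×10^9)(4.62e-5)/(0.366)² = 3.10e6 N/C.

E ≈ 3.10×10^6 V/m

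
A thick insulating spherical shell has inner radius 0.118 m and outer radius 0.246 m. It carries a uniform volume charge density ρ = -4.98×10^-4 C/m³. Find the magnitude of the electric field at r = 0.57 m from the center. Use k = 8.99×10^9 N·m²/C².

Take a concentric spherical Gaussian surface of radius r = 0.57 m (r > 0.246 m, enclosing the whole shell).
Q_enc = ρ·(4π/3)(b³ − a³) = (-4.98×10^-4)·(4π/3)·((0.246)³ − (0.118)³) = -2.763×10^-5 C.
By Gauss's law, ∮E·dA = E·4πr² = Q_enc/ε₀.
E = k|Q_enc|/r² = (8.99×10^9)(2.763e-5)/(0.57)² = 7.64e5 N/C.

|E| ≈ 7.64×10^5 N/C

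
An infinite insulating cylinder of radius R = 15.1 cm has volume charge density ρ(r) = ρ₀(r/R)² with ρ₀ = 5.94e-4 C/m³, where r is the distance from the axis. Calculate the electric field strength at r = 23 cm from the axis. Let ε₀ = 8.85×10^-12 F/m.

By cylindrical symmetry E is radial; use a coaxial Gaussian cylinder of radius 23 cm and length L (r > R, full charge per length enclosed).
λ_enc = 2π ∫₀^R ρ₀(r'/R)^2 r' dr' = 2πρ₀R²/4 = 2.127×10^-5 C/m.
Gauss's law: E·2πrL = λ_enc L/ε₀.
E = |λ_enc|/(2πε₀r) = (2.127×10^-5)/(2π·8.85×10^-12·0.23) = 1.66×10^6 N/C.

1.66e6 N/C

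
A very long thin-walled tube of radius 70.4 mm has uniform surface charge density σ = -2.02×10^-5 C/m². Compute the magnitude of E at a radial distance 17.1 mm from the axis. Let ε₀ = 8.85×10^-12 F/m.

|E| = 0 N/C

By cylindrical symmetry E is radial; use a coaxial Gaussian cylinder of radius 17.1 mm and length L (r < 70.4 mm, inside the shell).
No charge is enclosed, so Gauss's law gives E·2πrL = 0 ⇒ E = 0.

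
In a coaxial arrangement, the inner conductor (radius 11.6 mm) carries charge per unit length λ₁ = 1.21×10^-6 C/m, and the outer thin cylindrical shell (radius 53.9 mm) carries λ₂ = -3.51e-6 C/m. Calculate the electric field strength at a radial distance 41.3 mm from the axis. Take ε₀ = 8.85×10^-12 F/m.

Coaxial Gaussian cylinder, radius r = 41.3 mm, length L (between the conductors, 11.6 mm < r < 53.9 mm).
Only the inner wire is enclosed; the outer shell contributes nothing inside itself. λ_enc = λ₁ = 1.21e-6 C/m.
Since E is radial and uniform over the curved surface, Φ = E·2πrL = Q_enc/ε₀ = λ_enc L/ε₀.
E = |λ_enc|/(2πε₀r) = (1.21e-6)/(2π·8.85×10^-12·0.0413) = 5.27×10^5 N/C.

E = 5.27×10^5 N/C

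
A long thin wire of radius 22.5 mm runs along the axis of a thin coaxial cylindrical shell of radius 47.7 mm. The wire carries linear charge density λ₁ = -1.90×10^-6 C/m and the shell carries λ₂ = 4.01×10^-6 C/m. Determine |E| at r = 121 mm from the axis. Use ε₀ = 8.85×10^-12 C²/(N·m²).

|E| ≈ 3.14e5 V/m

Coaxial Gaussian cylinder, radius r = 121 mm, length L (r > 47.7 mm, enclosing both).
λ_enc = λ₁ + λ₂ = (-1.90×10^-6) + (4.01e-6) = 2.11×10^-6 C/m.
Gauss's law: E·2πrL = λ_enc L/ε₀.
E = |λ_enc|/(2πε₀r) = (2.11×10^-6)/(2π·8.85×10^-12·0.121) = 3.14×10^5 N/C.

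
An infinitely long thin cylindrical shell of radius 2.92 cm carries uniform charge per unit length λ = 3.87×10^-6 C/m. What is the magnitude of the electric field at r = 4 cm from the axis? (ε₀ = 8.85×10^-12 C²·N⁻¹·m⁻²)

E = 1.74×10^6 N/C

Choose a coaxial cylinder of radius r = 4 cm (arbitrary length L) as the Gaussian surface (r > 2.92 cm).
The full line charge is enclosed: λ_enc = 3.87e-6 C/m.
Applying ∮E·dA = Q_enc/ε₀ with the end caps contributing no flux:
E = |λ_enc|/(2πε₀r) = (3.87×10^-6)/(2π·8.85×10^-12·0.04) = 1.74×10^6 N/C.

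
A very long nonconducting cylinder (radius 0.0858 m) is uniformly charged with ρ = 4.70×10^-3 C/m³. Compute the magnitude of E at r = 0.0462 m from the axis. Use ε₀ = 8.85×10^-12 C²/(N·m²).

E = 1.23e7 V/m

Choose a coaxial cylinder of radius r = 0.0462 m (arbitrary length L) as the Gaussian surface (r < R).
Charge inside radius r per length L is ρ·πr²·L, so λ_enc = ρπr² = 3.152×10^-5 C/m.
Since E is radial and uniform over the curved surface, Φ = E·2πrL = Q_enc/ε₀ = λ_enc L/ε₀.
E = |λ_enc|/(2πε₀r) = (3.152×10^-5)/(2π·8.85×10^-12·0.0462) = 1.23e7 N/C.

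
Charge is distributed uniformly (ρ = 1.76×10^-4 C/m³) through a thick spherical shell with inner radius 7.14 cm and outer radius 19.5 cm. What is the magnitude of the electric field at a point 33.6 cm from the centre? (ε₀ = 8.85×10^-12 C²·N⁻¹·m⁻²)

Take a concentric spherical Gaussian surface of radius r = 33.6 cm (r > 19.5 cm, enclosing the whole shell).
Q_enc = ρ·(4π/3)(b³ − a³) = (1.76×10^-4)·(4π/3)·((0.195)³ − (0.0714)³) = 5.198e-6 C.
By Gauss's law, ∮E·dA = E·4πr² = Q_enc/ε₀.
E = |Q_enc|/(4πε₀r²) = (5.198e-6)/(4π·8.85×10^-12·(0.336)²) = 4.14×10^5 N/C.

E ≈ 4.14×10^5 V/m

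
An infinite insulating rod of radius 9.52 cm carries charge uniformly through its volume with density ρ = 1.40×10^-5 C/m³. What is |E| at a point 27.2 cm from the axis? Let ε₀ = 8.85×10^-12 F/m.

Choose a coaxial cylinder of radius r = 27.2 cm (arbitrary length L) as the Gaussian surface (r > 9.52 cm, full cross-section enclosed).
λ_enc = ρ·πR² = (1.40e-5)π(0.0952)² = 3.986e-7 C/m.
Gauss's law: E·2πrL = λ_enc L/ε₀.
E = |λ_enc|/(2πε₀r) = (3.986e-7)/(2π·8.85×10^-12·0.272) = 2.64×10^4 N/C.

2.64×10^4 N/C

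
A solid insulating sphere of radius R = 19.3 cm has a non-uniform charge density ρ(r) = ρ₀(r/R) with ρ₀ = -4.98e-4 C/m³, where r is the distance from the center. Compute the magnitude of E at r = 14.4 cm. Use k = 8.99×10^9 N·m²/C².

Symmetry ⇒ E = E(r) r̂. Gaussian sphere of radius r = 14.4 cm (r < R).
Integrate the density: Q_enc = 4π ∫₀^r ρ₀(r'/R)^1 r'² dr' = 4πρ₀ r^4/(4·R) = -3.486e-6 C.
Since E is radial and uniform over the Gaussian sphere, Φ = E·4πr² = Q_enc/ε₀.
E = k|Q_enc|/r² = (8.99×10^9)(3.486×10^-6)/(0.144)² = 1.51e6 N/C.

E = 1.51×10^6 N/C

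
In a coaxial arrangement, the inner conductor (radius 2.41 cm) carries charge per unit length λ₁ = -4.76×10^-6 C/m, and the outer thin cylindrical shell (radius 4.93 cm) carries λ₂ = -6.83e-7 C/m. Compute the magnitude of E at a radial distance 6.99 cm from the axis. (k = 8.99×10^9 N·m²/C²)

1.40×10^6 V/m

Choose a coaxial cylinder of radius r = 6.99 cm (arbitrary length L) as the Gaussian surface (r > 4.93 cm, enclosing both).
λ_enc = λ₁ + λ₂ = (-4.76×10^-6) + (-6.83×10^-7) = -5.443×10^-6 C/m.
Gauss's law: E·2πrL = λ_enc L/ε₀.
E = 2k|λ_enc|/r = 2(8.99×10^9)(5.443×10^-6)/(0.0699) = 1.40×10^6 N/C.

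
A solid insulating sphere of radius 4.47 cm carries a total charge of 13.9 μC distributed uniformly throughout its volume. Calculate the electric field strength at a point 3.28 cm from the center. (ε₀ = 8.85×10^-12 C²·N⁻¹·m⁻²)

E = 4.59e7 N/C

By spherical symmetry E is radial; choose a Gaussian sphere of radius r = 3.28 cm (r < R).
Only the charge within r is enclosed: Q_enc = Q·(r/R)³ = (13.9 μC)·(3.28 cm/4.47 cm)³ = 5.492×10^-6 C.
Applying ∮E·dA = Q_enc/ε₀ with Φ = E(4πr²):
E = |Q_enc|/(4πε₀r²) = (5.492×10^-6)/(4π·8.85×10^-12·(0.0328)²) = 4.59×10^7 N/C.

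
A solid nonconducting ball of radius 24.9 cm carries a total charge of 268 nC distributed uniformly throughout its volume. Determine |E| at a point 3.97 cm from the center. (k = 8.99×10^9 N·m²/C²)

E = 6.20e3 V/m

Symmetry ⇒ E = E(r) r̂. Gaussian sphere of radius r = 3.97 cm (r < R).
Only the charge within r is enclosed: Q_enc = Q·(r/R)³ = (268 nC)·(3.97 cm/24.9 cm)³ = 1.086×10^-9 C.
Applying ∮E·dA = Q_enc/ε₀ with Φ = E(4πr²):
E = k|Q_enc|/r² = (8.99×10^9)(1.086×10^-9)/(0.0397)² = 6.20×10^3 N/C.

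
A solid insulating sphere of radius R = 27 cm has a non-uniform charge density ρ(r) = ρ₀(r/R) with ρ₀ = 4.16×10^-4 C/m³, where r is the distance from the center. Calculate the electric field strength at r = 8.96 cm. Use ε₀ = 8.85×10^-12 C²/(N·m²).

Use a concentric Gaussian sphere at r = 8.96 cm (r < R).
Integrate the density: Q_enc = 4π ∫₀^r ρ₀(r'/R)^1 r'² dr' = 4πρ₀ r^4/(4·R) = 3.12×10^-7 C.
Since E is radial and uniform over the Gaussian sphere, Φ = E·4πr² = Q_enc/ε₀.
E = |Q_enc|/(4πε₀r²) = (3.12e-7)/(4π·8.85×10^-12·(0.0896)²) = 3.49×10^5 N/C.

|E| = 3.49×10^5 N/C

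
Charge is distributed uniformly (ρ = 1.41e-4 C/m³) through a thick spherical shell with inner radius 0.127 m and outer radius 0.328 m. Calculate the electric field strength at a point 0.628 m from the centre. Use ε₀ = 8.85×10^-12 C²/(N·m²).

4.48×10^5 V/m

By spherical symmetry E is radial; choose a Gaussian sphere of radius r = 0.628 m (r > 0.328 m, enclosing the whole shell).
Q_enc = ρ·(4π/3)(b³ − a³) = (1.41e-4)·(4π/3)·((0.328)³ − (0.127)³) = 1.963×10^-5 C.
By Gauss's law, ∮E·dA = E·4πr² = Q_enc/ε₀.
E = |Q_enc|/(4πε₀r²) = (1.963×10^-5)/(4π·8.85×10^-12·(0.628)²) = 4.48e5 N/C.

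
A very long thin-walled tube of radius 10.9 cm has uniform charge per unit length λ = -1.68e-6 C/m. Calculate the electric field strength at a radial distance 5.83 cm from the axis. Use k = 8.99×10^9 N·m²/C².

Take a coaxial cylindrical Gaussian surface of radius r = 5.83 cm and length L (r < 10.9 cm, inside the shell).
All the surface charge lies outside this cylinder: Q_enc = 0, hence E = 0.

E = 0 (no enclosed charge)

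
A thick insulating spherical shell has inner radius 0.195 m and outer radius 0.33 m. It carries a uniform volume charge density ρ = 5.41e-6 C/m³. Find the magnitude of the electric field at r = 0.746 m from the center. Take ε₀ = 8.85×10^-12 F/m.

By spherical symmetry E is radial; choose a Gaussian sphere of radius r = 0.746 m (r > 0.33 m, enclosing the whole shell).
Q_enc = ρ·(4π/3)(b³ − a³) = (5.41×10^-6)·(4π/3)·((0.33)³ − (0.195)³) = 6.464×10^-7 C.
Gauss's law: E·4πr² = Q_enc/ε₀.
E = |Q_enc|/(4πε₀r²) = (6.464e-7)/(4π·8.85×10^-12·(0.746)²) = 1.04e4 N/C.

1.04×10^4 V/m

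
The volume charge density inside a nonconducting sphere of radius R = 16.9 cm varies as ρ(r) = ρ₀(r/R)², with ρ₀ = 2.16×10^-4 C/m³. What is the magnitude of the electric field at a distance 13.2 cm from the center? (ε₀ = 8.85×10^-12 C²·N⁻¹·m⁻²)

E ≈ 3.93×10^5 N/C

Symmetry ⇒ E = E(r) r̂. Gaussian sphere of radius r = 13.2 cm (r < R).
Q_enc = ∫₀^r ρ(r')·4πr'² dr' = (4πρ₀/R²) ∫₀^r r'^4 dr' = 4πρ₀ r^5/(5·R²) = 7.617×10^-7 C.
Applying ∮E·dA = Q_enc/ε₀ with Φ = E(4πr²):
E = |Q_enc|/(4πε₀r²) = (7.617×10^-7)/(4π·8.85×10^-12·(0.132)²) = 3.93e5 N/C.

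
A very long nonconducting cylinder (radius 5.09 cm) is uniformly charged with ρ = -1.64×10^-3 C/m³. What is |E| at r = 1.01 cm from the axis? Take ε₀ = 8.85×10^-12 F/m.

Choose a coaxial cylinder of radius r = 1.01 cm (arbitrary length L) as the Gaussian surface (r < R).
Charge inside radius r per length L is ρ·πr²·L, so λ_enc = ρπr² = -5.256×10^-7 C/m.
Since E is radial and uniform over the curved surface, Φ = E·2πrL = Q_enc/ε₀ = λ_enc L/ε₀.
E = |λ_enc|/(2πε₀r) = (5.256e-7)/(2π·8.85×10^-12·0.0101) = 9.36×10^5 N/C.

|E| = 9.36e5 V/m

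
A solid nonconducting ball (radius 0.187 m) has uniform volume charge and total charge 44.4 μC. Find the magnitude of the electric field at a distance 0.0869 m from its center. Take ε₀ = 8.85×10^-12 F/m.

Use a concentric Gaussian sphere at r = 0.0869 m (r < R).
For a uniform sphere the enclosed fraction is (r/R)³, so Q_enc = (44.4 μC)(0.0869/0.187)³ = 4.456e-6 C.
Applying ∮E·dA = Q_enc/ε₀ with Φ = E(4πr²):
E = |Q_enc|/(4πε₀r²) = (4.456×10^-6)/(4π·8.85×10^-12·(0.0869)²) = 5.31e6 N/C.

5.31e6 N/C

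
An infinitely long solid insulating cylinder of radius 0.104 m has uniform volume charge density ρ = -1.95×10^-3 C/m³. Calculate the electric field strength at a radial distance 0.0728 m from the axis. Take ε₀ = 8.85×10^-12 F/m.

E ≈ 8.02×10^6 N/C

Choose a coaxial cylinder of radius r = 0.0728 m (arbitrary length L) as the Gaussian surface (r < R).
Enclosed charge per unit length: λ_enc = ρ·πr² = (-1.95×10^-3)π(0.0728)² = -3.247×10^-5 C/m.
By Gauss's law (flux through the curved wall only), E·2πrL = λ_enc L/ε₀.
E = |λ_enc|/(2πε₀r) = (3.247×10^-5)/(2π·8.85×10^-12·0.0728) = 8.02×10^6 N/C.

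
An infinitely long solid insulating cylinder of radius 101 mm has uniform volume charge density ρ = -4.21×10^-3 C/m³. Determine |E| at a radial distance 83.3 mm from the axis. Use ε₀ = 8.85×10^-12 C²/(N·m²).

E = 1.98e7 V/m

Coaxial Gaussian cylinder, radius r = 83.3 mm, length L (r < R).
Charge inside radius r per length L is ρ·πr²·L, so λ_enc = ρπr² = -9.177×10^-5 C/m.
By Gauss's law (flux through the curved wall only), E·2πrL = λ_enc L/ε₀.
E = |λ_enc|/(2πε₀r) = (9.177×10^-5)/(2π·8.85×10^-12·0.0833) = 1.98×10^7 N/C.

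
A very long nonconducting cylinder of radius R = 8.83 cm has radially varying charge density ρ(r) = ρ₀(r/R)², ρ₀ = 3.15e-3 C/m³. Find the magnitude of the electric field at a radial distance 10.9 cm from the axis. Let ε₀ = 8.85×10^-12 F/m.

Take a coaxial cylindrical Gaussian surface of radius r = 10.9 cm and length L (r > R, full charge per length enclosed).
λ_enc = 2π ∫₀^R ρ₀(r'/R)^2 r' dr' = 2πρ₀R²/4 = 3.858×10^-5 C/m.
By Gauss's law (flux through the curved wall only), E·2πrL = λ_enc L/ε₀.
E = |λ_enc|/(2πε₀r) = (3.858×10^-5)/(2π·8.85×10^-12·0.109) = 6.37×10^6 N/C.

|E| ≈ 6.37e6 N/C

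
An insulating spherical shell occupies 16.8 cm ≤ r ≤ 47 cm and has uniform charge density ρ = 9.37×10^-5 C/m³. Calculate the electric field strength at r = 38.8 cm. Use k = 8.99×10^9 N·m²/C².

By spherical symmetry E is radial; choose a Gaussian sphere of radius r = 38.8 cm (within the shell material, 16.8 cm < r < 47 cm).
Only the shell between 16.8 cm and r is enclosed: Q_enc = ρ·(4π/3)(r³ − a³) = (9.37e-5)·(4π/3)·((0.388)³ − (0.168)³) = 2.106×10^-5 C.
Applying ∮E·dA = Q_enc/ε₀ with Φ = E(4πr²):
E = k|Q_enc|/r² = (8.99×10^9)(2.106e-5)/(0.388)² = 1.26×10^6 N/C.

E = 1.26×10^6 N/C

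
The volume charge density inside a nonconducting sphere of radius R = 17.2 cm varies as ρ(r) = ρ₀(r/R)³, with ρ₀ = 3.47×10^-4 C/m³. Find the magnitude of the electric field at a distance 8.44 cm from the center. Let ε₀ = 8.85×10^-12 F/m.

E ≈ 6.52×10^4 V/m

By spherical symmetry E is radial; choose a Gaussian sphere of radius r = 8.44 cm (r < R).
Q_enc = ∫₀^r ρ(r')·4πr'² dr' = (4πρ₀/R³) ∫₀^r r'^5 dr' = 4πρ₀ r^6/(6·R³) = 5.162×10^-8 C.
Applying ∮E·dA = Q_enc/ε₀ with Φ = E(4πr²):
E = |Q_enc|/(4πε₀r²) = (5.162e-8)/(4π·8.85×10^-12·(0.0844)²) = 6.52×10^4 N/C.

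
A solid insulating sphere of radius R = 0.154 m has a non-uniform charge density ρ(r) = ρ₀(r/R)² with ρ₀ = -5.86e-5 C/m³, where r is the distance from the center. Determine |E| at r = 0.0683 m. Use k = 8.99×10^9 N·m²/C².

|E| ≈ 1.78e4 V/m

Symmetry ⇒ E = E(r) r̂. Gaussian sphere of radius r = 0.0683 m (r < R).
Integrate the density: Q_enc = 4π ∫₀^r ρ₀(r'/R)^2 r'² dr' = 4πρ₀ r^5/(5·R²) = -9.23e-9 C.
Applying ∮E·dA = Q_enc/ε₀ with Φ = E(4πr²):
E = k|Q_enc|/r² = (8.99×10^9)(9.23e-9)/(0.0683)² = 1.78×10^4 N/C.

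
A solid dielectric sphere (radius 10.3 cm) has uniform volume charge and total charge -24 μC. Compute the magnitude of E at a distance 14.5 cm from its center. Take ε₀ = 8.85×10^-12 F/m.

Use a concentric Gaussian sphere at r = 14.5 cm (r > R, so the entire charge is enclosed).
Q_enc = -24 μC = -2.40e-5 C.
By Gauss's law, ∮E·dA = E·4πr² = Q_enc/ε₀.
E = |Q_enc|/(4πε₀r²) = (2.40×10^-5)/(4π·8.85×10^-12·(0.145)²) = 1.03×10^7 N/C.

E = 1.03e7 V/m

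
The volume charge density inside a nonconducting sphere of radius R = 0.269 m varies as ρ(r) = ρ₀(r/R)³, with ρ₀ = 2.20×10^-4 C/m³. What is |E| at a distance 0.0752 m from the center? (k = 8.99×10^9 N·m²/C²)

Use a concentric Gaussian sphere at r = 0.0752 m (r < R).
Q_enc = ∫₀^r ρ(r')·4πr'² dr' = (4πρ₀/R³) ∫₀^r r'^5 dr' = 4πρ₀ r^6/(6·R³) = 4.281×10^-9 C.
Gauss's law: E·4πr² = Q_enc/ε₀.
E = k|Q_enc|/r² = (8.99×10^9)(4.281×10^-9)/(0.0752)² = 6.81×10^3 N/C.

E ≈ 6.81e3 N/C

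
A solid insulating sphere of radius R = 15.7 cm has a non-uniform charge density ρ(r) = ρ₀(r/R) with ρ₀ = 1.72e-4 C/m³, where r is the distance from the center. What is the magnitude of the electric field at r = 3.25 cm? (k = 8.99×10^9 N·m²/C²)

3.27e4 V/m

Use a concentric Gaussian sphere at r = 3.25 cm (r < R).
Integrate the density: Q_enc = 4π ∫₀^r ρ₀(r'/R)^1 r'² dr' = 4πρ₀ r^4/(4·R) = 3.84×10^-9 C.
Since E is radial and uniform over the Gaussian sphere, Φ = E·4πr² = Q_enc/ε₀.
E = k|Q_enc|/r² = (8.99×10^9)(3.84×10^-9)/(0.0325)² = 3.27×10^4 N/C.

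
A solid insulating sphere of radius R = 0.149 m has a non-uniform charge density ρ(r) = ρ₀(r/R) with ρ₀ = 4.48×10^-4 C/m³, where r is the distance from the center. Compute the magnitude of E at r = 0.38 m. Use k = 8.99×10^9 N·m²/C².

E ≈ 2.90e5 N/C

Take a concentric spherical Gaussian surface of radius r = 0.38 m (r > R, all charge enclosed).
Q_enc = 4π ∫₀^R ρ₀(r'/R)^1 r'² dr' = 4πρ₀R³/4 = 4.656×10^-6 C.
Gauss's law: E·4πr² = Q_enc/ε₀.
E = k|Q_enc|/r² = (8.99×10^9)(4.656×10^-6)/(0.38)² = 2.90e5 N/C.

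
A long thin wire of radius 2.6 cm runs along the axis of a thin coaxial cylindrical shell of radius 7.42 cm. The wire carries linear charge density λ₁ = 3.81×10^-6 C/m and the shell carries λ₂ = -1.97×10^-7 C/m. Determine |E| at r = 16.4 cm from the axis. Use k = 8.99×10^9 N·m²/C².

3.96e5 N/C

Take a coaxial cylindrical Gaussian surface of radius r = 16.4 cm and length L (r > 7.42 cm, enclosing both).
λ_enc = λ₁ + λ₂ = (3.81e-6) + (-1.97×10^-7) = 3.613×10^-6 C/m.
By Gauss's law (flux through the curved wall only), E·2πrL = λ_enc L/ε₀.
E = 2k|λ_enc|/r = 2(8.99×10^9)(3.613e-6)/(0.164) = 3.96×10^5 N/C.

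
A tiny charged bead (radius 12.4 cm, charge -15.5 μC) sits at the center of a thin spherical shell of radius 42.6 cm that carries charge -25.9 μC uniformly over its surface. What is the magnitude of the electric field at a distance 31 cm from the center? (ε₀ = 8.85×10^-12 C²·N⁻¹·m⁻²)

|E| ≈ 1.45×10^6 V/m

Use a concentric Gaussian sphere at r = 31 cm (between the bodies, 12.4 cm < r < 42.6 cm).
Only the inner charge is enclosed; the outer shell contributes nothing inside itself. Q_enc = -15.5 μC = -1.55×10^-5 C.
By Gauss's law, ∮E·dA = E·4πr² = Q_enc/ε₀.
E = |Q_enc|/(4πε₀r²) = (1.55×10^-5)/(4π·8.85×10^-12·(0.31)²) = 1.45×10^6 N/C.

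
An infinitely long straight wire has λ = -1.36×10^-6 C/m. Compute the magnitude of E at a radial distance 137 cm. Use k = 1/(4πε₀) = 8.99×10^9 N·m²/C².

Take a coaxial cylindrical Gaussian surface of radius r = 137 cm and length L.
Q_enc = λL, so λ_enc = -1.36×10^-6 C/m.
Since E is radial and uniform over the curved surface, Φ = E·2πrL = Q_enc/ε₀ = λ_enc L/ε₀.
E = 2k|λ_enc|/r = 2(8.99×10^9)(1.36×10^-6)/(1.37) = 1.78e4 N/C.

E ≈ 1.78e4 N/C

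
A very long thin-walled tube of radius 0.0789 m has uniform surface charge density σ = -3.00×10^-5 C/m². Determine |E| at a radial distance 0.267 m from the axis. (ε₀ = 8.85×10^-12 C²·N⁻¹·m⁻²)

Take a coaxial cylindrical Gaussian surface of radius r = 0.267 m and length L (r > 0.0789 m).
The whole shell is enclosed: λ_enc = σ·2πR = (-3.00e-5)·2π·(0.0789) = -1.487e-5 C/m.
By Gauss's law (flux through the curved wall only), E·2πrL = λ_enc L/ε₀.
E = |λ_enc|/(2πε₀r) = (1.487×10^-5)/(2π·8.85×10^-12·0.267) = 1.00×10^6 N/C.

|E| ≈ 1.00×10^6 N/C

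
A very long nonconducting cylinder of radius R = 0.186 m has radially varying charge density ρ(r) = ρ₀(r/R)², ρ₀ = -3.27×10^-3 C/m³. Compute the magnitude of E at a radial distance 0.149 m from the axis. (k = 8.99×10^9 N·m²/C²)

8.83×10^6 V/m

Choose a coaxial cylinder of radius r = 0.149 m (arbitrary length L) as the Gaussian surface (r < R).
Integrating ρ over the cross-section to radius r: λ_enc = (2πρ₀/R²) ∫₀^r r'^3 dr' = 2πρ₀ r^4/(4·R²) = -7.318e-5 C/m.
Since E is radial and uniform over the curved surface, Φ = E·2πrL = Q_enc/ε₀ = λ_enc L/ε₀.
E = 2k|λ_enc|/r = 2(8.99×10^9)(7.318×10^-5)/(0.149) = 8.83×10^6 N/C.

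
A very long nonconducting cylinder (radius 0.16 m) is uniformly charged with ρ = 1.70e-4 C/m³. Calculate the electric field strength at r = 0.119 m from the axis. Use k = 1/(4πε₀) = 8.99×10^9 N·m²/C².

|E| = 1.14e6 V/m

Coaxial Gaussian cylinder, radius r = 0.119 m, length L (r < R).
Enclosed charge per unit length: λ_enc = ρ·πr² = (1.70×10^-4)π(0.119)² = 7.563e-6 C/m.
Since E is radial and uniform over the curved surface, Φ = E·2πrL = Q_enc/ε₀ = λ_enc L/ε₀.
E = 2k|λ_enc|/r = 2(8.99×10^9)(7.563×10^-6)/(0.119) = 1.14×10^6 N/C.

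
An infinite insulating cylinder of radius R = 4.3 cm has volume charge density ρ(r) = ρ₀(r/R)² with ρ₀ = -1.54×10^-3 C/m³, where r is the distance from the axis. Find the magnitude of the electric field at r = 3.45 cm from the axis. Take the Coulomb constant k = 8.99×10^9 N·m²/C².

Coaxial Gaussian cylinder, radius r = 3.45 cm, length L (r < R).
λ_enc = ∫₀^r ρ(r')·2πr' dr' = (2πρ₀/R²)·r^4/4 = -1.853×10^-6 C/m.
Gauss's law: E·2πrL = λ_enc L/ε₀.
E = 2k|λ_enc|/r = 2(8.99×10^9)(1.853×10^-6)/(0.0345) = 9.66×10^5 N/C.

E = 9.66×10^5 V/m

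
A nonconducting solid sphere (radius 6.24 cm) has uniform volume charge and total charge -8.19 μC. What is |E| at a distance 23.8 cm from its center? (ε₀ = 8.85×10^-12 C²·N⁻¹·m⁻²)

Symmetry ⇒ E = E(r) r̂. Gaussian sphere of radius r = 23.8 cm (r > R, so the entire charge is enclosed).
Q_enc = -8.19 μC = -8.19×10^-6 C.
By Gauss's law, ∮E·dA = E·4πr² = Q_enc/ε₀.
E = |Q_enc|/(4πε₀r²) = (8.19e-6)/(4π·8.85×10^-12·(0.238)²) = 1.30e6 N/C.

|E| = 1.30×10^6 N/C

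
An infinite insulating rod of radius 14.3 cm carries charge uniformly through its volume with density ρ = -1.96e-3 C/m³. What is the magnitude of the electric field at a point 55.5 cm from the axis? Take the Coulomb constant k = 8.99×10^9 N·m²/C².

Take a coaxial cylindrical Gaussian surface of radius r = 55.5 cm and length L (r > 14.3 cm, full cross-section enclosed).
λ_enc = ρ·πR² = (-1.96e-3)π(0.143)² = -1.259×10^-4 C/m.
Gauss's law: E·2πrL = λ_enc L/ε₀.
E = 2k|λ_enc|/r = 2(8.99×10^9)(1.259×10^-4)/(0.555) = 4.08e6 N/C.

4.08×10^6 V/m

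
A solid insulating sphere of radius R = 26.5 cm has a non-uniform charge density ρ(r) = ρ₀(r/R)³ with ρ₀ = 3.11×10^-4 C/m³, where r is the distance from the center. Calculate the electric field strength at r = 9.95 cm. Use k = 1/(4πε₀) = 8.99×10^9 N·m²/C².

Take a concentric spherical Gaussian surface of radius r = 9.95 cm (r < R).
Integrate the density: Q_enc = 4π ∫₀^r ρ₀(r'/R)^3 r'² dr' = 4πρ₀ r^6/(6·R³) = 3.396×10^-8 C.
Applying ∮E·dA = Q_enc/ε₀ with Φ = E(4πr²):
E = k|Q_enc|/r² = (8.99×10^9)(3.396×10^-8)/(0.0995)² = 3.08e4 N/C.

E = 3.08e4 V/m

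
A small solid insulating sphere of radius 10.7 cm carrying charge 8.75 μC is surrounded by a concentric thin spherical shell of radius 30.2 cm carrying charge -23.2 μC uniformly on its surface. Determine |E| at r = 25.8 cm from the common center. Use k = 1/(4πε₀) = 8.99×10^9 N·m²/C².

By spherical symmetry E is radial; choose a Gaussian sphere of radius r = 25.8 cm (between the bodies, 10.7 cm < r < 30.2 cm).
The shell at 30.2 cm lies outside the Gaussian surface, so Q_enc = 8.75 μC = 8.75×10^-6 C.
Since E is radial and uniform over the Gaussian sphere, Φ = E·4πr² = Q_enc/ε₀.
E = k|Q_enc|/r² = (8.99×10^9)(8.75e-6)/(0.258)² = 1.18×10^6 N/C.

1.18×10^6 V/m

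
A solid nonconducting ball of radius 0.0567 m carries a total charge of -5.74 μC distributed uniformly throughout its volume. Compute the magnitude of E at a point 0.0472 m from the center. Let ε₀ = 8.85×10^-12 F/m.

Symmetry ⇒ E = E(r) r̂. Gaussian sphere of radius r = 0.0472 m (r < R).
For a uniform sphere the enclosed fraction is (r/R)³, so Q_enc = (-5.74 μC)(0.0472/0.0567)³ = -3.311×10^-6 C.
By Gauss's law, ∮E·dA = E·4πr² = Q_enc/ε₀.
E = |Q_enc|/(4πε₀r²) = (3.311e-6)/(4π·8.85×10^-12·(0.0472)²) = 1.34e7 N/C.

|E| ≈ 1.34×10^7 N/C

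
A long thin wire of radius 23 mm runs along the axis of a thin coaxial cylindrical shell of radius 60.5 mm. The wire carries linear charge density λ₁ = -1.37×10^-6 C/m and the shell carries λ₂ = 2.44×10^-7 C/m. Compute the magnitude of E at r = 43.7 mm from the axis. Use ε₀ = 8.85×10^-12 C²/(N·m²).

E ≈ 5.64×10^5 N/C

By cylindrical symmetry E is radial; use a coaxial Gaussian cylinder of radius 43.7 mm and length L (between the conductors, 23 mm < r < 60.5 mm).
The shell at 60.5 mm lies outside the Gaussian surface, so λ_enc = λ₁ = -1.37e-6 C/m.
Applying ∮E·dA = Q_enc/ε₀ with the end caps contributing no flux:
E = |λ_enc|/(2πε₀r) = (1.37×10^-6)/(2π·8.85×10^-12·0.0437) = 5.64e5 N/C.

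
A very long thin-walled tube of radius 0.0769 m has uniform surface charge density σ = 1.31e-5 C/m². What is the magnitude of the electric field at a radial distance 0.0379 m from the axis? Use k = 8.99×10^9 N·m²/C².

Coaxial Gaussian cylinder, radius r = 0.0379 m, length L (r < 0.0769 m, inside the shell).
No charge is enclosed, so Gauss's law gives E·2πrL = 0 ⇒ E = 0.

E = 0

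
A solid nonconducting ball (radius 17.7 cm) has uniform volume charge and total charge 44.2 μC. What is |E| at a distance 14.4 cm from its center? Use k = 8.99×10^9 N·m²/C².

Use a concentric Gaussian sphere at r = 14.4 cm (r < R).
Only the charge within r is enclosed: Q_enc = Q·(r/R)³ = (44.2 μC)·(14.4 cm/17.7 cm)³ = 2.38e-5 C.
Since E is radial and uniform over the Gaussian sphere, Φ = E·4πr² = Q_enc/ε₀.
E = k|Q_enc|/r² = (8.99×10^9)(2.38×10^-5)/(0.144)² = 1.03e7 N/C.

|E| ≈ 1.03×10^7 N/C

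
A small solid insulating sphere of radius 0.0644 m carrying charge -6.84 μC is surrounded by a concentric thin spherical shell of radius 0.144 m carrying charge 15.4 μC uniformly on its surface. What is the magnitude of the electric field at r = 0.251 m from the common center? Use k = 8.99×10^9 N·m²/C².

By spherical symmetry E is radial; choose a Gaussian sphere of radius r = 0.251 m (r > 0.144 m, enclosing both).
Q_enc = (-6.84 μC) + (15.4 μC) = 8.56e-6 C.
By Gauss's law, ∮E·dA = E·4πr² = Q_enc/ε₀.
E = k|Q_enc|/r² = (8.99×10^9)(8.56×10^-6)/(0.251)² = 1.22×10^6 N/C.

|E| ≈ 1.22×10^6 N/C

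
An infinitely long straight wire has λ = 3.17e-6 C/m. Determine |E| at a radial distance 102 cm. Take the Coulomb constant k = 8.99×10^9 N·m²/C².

Choose a coaxial cylinder of radius r = 102 cm (arbitrary length L) as the Gaussian surface.
Q_enc = λL, so λ_enc = 3.17×10^-6 C/m.
By Gauss's law (flux through the curved wall only), E·2πrL = λ_enc L/ε₀.
E = 2k|λ_enc|/r = 2(8.99×10^9)(3.17e-6)/(1.02) = 5.59e4 N/C.

5.59×10^4 N/C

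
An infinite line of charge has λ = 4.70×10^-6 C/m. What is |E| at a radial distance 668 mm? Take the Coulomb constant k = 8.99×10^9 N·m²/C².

E ≈ 1.27×10^5 V/m

Take a coaxial cylindrical Gaussian surface of radius r = 668 mm and length L.
Q_enc = λL, so λ_enc = 4.70×10^-6 C/m.
Since E is radial and uniform over the curved surface, Φ = E·2πrL = Q_enc/ε₀ = λ_enc L/ε₀.
E = 2k|λ_enc|/r = 2(8.99×10^9)(4.70×10^-6)/(0.668) = 1.27×10^5 N/C.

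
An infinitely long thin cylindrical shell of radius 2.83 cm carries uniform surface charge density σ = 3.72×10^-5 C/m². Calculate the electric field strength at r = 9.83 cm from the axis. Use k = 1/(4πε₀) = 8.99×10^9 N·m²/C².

By cylindrical symmetry E is radial; use a coaxial Gaussian cylinder of radius 9.83 cm and length L (r > 2.83 cm).
The whole shell is enclosed: λ_enc = σ·2πR = (3.72×10^-5)·2π·(0.0283) = 6.615×10^-6 C/m.
Applying ∮E·dA = Q_enc/ε₀ with the end caps contributing no flux:
E = 2k|λ_enc|/r = 2(8.99×10^9)(6.615×10^-6)/(0.0983) = 1.21×10^6 N/C.

E = 1.21×10^6 N/C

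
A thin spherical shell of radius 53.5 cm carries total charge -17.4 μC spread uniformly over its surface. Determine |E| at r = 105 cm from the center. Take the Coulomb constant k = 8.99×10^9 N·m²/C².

|E| = 1.42e5 N/C

Take a concentric spherical Gaussian surface of radius r = 105 cm (r > 53.5 cm).
The entire shell is enclosed: Q_enc = -1.74e-5 C.
Gauss's law: E·4πr² = Q_enc/ε₀.
E = k|Q_enc|/r² = (8.99×10^9)(1.74×10^-5)/(1.05)² = 1.42×10^5 N/C.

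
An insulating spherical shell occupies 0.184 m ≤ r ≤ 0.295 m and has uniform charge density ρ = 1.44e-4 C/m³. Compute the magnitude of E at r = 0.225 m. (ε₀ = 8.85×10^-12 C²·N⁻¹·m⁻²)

By spherical symmetry E is radial; choose a Gaussian sphere of radius r = 0.225 m (within the shell material, 0.184 m < r < 0.295 m).
Enclosed charge is the volume from a to r: Q_enc = (4π/3)ρ(r³ − a³) = 3.113×10^-6 C.
By Gauss's law, ∮E·dA = E·4πr² = Q_enc/ε₀.
E = |Q_enc|/(4πε₀r²) = (3.113×10^-6)/(4π·8.85×10^-12·(0.225)²) = 5.53e5 N/C.

E = 5.53e5 N/C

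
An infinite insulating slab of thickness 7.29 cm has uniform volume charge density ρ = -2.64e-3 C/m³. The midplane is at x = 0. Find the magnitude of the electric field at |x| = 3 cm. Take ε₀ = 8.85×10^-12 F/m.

By symmetry E is perpendicular to the slab. A Gaussian pillbox from −3 cm to +3 cm (face area A) lies entirely within the slab.
Q_enc = ρ·(2x)·A and flux = 2EA, so 2EA = 2ρxA/ε₀ ⇒ E = |ρ|x/ε₀.
E = (2.64×10^-3)(0.03)/(8.85×10^-12) = 8.95×10^6 N/C.

8.95×10^6 N/C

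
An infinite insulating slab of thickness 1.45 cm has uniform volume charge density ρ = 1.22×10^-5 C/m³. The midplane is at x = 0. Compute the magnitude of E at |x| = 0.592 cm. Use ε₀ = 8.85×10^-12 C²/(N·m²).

8.16×10^3 N/C

By symmetry E is perpendicular to the slab. A Gaussian pillbox from −0.592 cm to +0.592 cm (face area A) lies entirely within the slab.
Q_enc = ρ·(2x)·A and flux = 2EA, so 2EA = 2ρxA/ε₀ ⇒ E = |ρ|x/ε₀.
E = (1.22×10^-5)(0.00592)/(8.85×10^-12) = 8.16×10^3 N/C.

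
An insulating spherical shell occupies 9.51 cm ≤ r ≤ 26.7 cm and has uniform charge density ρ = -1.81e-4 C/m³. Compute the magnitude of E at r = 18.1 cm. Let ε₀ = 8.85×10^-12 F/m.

|E| = 1.05e6 N/C

Take a concentric spherical Gaussian surface of radius r = 18.1 cm (within the shell material, 9.51 cm < r < 26.7 cm).
Only the shell between 9.51 cm and r is enclosed: Q_enc = ρ·(4π/3)(r³ − a³) = (-1.81×10^-4)·(4π/3)·((0.181)³ − (0.0951)³) = -3.844×10^-6 C.
Gauss's law: E·4πr² = Q_enc/ε₀.
E = |Q_enc|/(4πε₀r²) = (3.844×10^-6)/(4π·8.85×10^-12·(0.181)²) = 1.05×10^6 N/C.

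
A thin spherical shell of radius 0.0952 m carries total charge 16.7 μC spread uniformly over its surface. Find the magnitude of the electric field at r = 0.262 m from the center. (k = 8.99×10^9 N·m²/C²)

By spherical symmetry E is radial; choose a Gaussian sphere of radius r = 0.262 m (r > 0.0952 m).
The entire shell is enclosed: Q_enc = 1.67×10^-5 C.
Applying ∮E·dA = Q_enc/ε₀ with Φ = E(4πr²):
E = k|Q_enc|/r² = (8.99×10^9)(1.67×10^-5)/(0.262)² = 2.19×10^6 N/C.

E = 2.19×10^6 V/m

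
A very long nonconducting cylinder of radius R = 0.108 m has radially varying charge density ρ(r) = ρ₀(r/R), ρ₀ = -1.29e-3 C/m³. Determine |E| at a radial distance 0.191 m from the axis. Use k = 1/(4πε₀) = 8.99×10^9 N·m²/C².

|E| ≈ 2.97×10^6 N/C

Choose a coaxial cylinder of radius r = 0.191 m (arbitrary length L) as the Gaussian surface (r > R, full charge per length enclosed).
λ_enc = 2π ∫₀^R ρ₀(r'/R)^1 r' dr' = 2πρ₀R²/3 = -3.151×10^-5 C/m.
Since E is radial and uniform over the curved surface, Φ = E·2πrL = Q_enc/ε₀ = λ_enc L/ε₀.
E = 2k|λ_enc|/r = 2(8.99×10^9)(3.151×10^-5)/(0.191) = 2.97×10^6 N/C.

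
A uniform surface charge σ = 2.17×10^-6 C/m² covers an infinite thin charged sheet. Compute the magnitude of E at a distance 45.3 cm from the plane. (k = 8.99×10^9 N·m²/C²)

Choose a cylindrical pillbox piercing the sheet, end faces (area A) parallel to it.
Only the two end caps contribute flux: Φ = 2EA. With Q_enc = σA, Gauss's law gives E = |σ|/(2ε₀).
E = 2πk|σ| = 2π(8.99×10^9)(2.17×10^-6) = 1.23e5 N/C.

|E| = 1.23×10^5 N/C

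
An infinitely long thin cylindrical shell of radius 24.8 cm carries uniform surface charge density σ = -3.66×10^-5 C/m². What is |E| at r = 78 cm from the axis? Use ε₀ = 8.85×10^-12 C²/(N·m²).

Take a coaxial cylindrical Gaussian surface of radius r = 78 cm and length L (r > 24.8 cm).
The whole shell is enclosed: λ_enc = σ·2πR = (-3.66e-5)·2π·(0.248) = -5.703×10^-5 C/m.
By Gauss's law (flux through the curved wall only), E·2πrL = λ_enc L/ε₀.
E = |λ_enc|/(2πε₀r) = (5.703×10^-5)/(2π·8.85×10^-12·0.78) = 1.31e6 N/C.

1.31×10^6 V/m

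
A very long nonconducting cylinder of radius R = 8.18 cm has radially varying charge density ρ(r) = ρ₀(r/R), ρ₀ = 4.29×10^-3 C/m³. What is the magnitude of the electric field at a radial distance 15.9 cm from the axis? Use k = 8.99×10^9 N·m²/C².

By cylindrical symmetry E is radial; use a coaxial Gaussian cylinder of radius 15.9 cm and length L (r > R, full charge per length enclosed).
λ_enc = 2π ∫₀^R ρ₀(r'/R)^1 r' dr' = 2πρ₀R²/3 = 6.012e-5 C/m.
Gauss's law: E·2πrL = λ_enc L/ε₀.
E = 2k|λ_enc|/r = 2(8.99×10^9)(6.012e-5)/(0.159) = 6.80e6 N/C.

|E| = 6.80×10^6 N/C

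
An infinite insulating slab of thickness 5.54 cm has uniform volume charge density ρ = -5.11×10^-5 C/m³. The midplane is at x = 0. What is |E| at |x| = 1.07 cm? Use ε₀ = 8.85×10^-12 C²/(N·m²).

By symmetry E is perpendicular to the slab. A Gaussian pillbox from −1.07 cm to +1.07 cm (face area A) lies entirely within the slab.
Q_enc = ρ·(2x)·A and flux = 2EA, so 2EA = 2ρxA/ε₀ ⇒ E = |ρ|x/ε₀.
E = (5.11e-5)(0.0107)/(8.85×10^-12) = 6.18×10^4 N/C.

E ≈ 6.18×10^4 V/m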